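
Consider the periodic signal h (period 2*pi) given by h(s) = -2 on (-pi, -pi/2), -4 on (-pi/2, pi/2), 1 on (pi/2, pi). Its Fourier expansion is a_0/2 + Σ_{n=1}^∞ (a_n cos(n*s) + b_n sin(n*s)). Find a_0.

-9/2

a_0 = 1/pi ∫_{-pi}^{pi} h(s) ds = 1/pi · (-9*pi/2) = -9/2.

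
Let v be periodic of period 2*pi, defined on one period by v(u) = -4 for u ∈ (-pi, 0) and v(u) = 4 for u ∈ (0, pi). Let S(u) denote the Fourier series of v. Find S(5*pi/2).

4

u = 5*pi/2 differs from u = pi/2 by 1 full period(s), and the series is 2*pi-periodic.
v is continuous at u = pi/2 with value 4, so the series converges to 4 there.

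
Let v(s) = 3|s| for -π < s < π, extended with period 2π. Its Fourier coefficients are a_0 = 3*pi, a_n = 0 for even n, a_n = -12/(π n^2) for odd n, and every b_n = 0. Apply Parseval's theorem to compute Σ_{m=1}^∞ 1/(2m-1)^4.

Parseval: a_0^2/2 + Σ a_n^2 = (1/π) ∫_{-π}^{π} v(s)^2 ds = 6*pi**2.
Subtract a_0^2/2 = 9*pi**2/2: Σ a_n^2 = 3*pi**2/2.
Only odd n contribute, with a_n^2 = 144/(π^2 n^4), so Σ_{m≥1} 1/(2m-1)^4 = π^2·(3*pi**2/2)/144 = pi**4/96.

pi**4/96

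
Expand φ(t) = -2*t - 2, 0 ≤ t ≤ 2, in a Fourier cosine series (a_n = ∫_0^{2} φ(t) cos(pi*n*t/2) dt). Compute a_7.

16/(49*pi**2)

a_7 = ∫_0^{2} (-2*t - 2) cos(7*pi*t/2) dt.
Integrating by parts (boundary term plus one more integral), an antiderivative of (-2*t - 2) cos(7*pi*t/2) is -4*t*sin(7*pi*t/2)/(7*pi) - 4*sin(7*pi*t/2)/(7*pi) - 8*cos(7*pi*t/2)/(49*pi**2); evaluating from 0 to 2: ∫_{0}^{2} (-2*t - 2) cos(7*pi*t/2) dt = (8/(49*pi**2)) - (-8/(49*pi**2)) = 16/(49*pi**2).
Hence a_7 = 16/(49*pi**2).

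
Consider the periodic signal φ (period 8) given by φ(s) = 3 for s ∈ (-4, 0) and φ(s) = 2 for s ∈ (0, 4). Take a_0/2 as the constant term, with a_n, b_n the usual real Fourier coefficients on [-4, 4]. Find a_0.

5

a_0 = 1/4 ∫_{-4}^{4} φ(s) ds = 1/4 · (20) = 5.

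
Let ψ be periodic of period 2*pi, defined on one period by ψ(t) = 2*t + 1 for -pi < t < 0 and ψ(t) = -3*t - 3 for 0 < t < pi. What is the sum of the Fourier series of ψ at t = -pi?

t = -pi differs from t = pi by -1 full period(s), and the series is 2*pi-periodic.
At t = pi the one-sided limits are ψ(pi^-) = -3*pi - 3 and ψ(pi^+) = 1 - 2*pi.
By Dirichlet's theorem the series converges to their average, [(-3*pi - 3) + (1 - 2*pi)]/2 = -5*pi/2 - 1.

-5*pi/2 - 1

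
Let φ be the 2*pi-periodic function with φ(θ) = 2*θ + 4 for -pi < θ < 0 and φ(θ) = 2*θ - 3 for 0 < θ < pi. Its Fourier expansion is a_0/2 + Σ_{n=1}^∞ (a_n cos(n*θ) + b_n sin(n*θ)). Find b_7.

b_7 = 1/pi ∫_{-pi}^{pi} φ(θ) sin(7*θ) dθ.
Split the integral at the breakpoints.
Integrating by parts (boundary term plus one more integral), an antiderivative of (2*θ + 4) sin(7*θ) is -2*θ*cos(7*θ)/7 + 2*sin(7*θ)/49 - 4*cos(7*θ)/7; evaluating from -pi to 0: ∫_{-pi}^{0} (2*θ + 4) sin(7*θ) dθ = (-4/7) - (4/7 - 2*pi/7) = -8/7 + 2*pi/7.
Integrating by parts (boundary term plus one more integral), an antiderivative of (2*θ - 3) sin(7*θ) is -2*θ*cos(7*θ)/7 + 2*sin(7*θ)/49 + 3*cos(7*θ)/7; evaluating from 0 to pi: ∫_{0}^{pi} (2*θ - 3) sin(7*θ) dθ = (-3/7 + 2*pi/7) - (3/7) = -6/7 + 2*pi/7.
Summing the pieces and multiplying by (1/pi) gives b_7 = 4/7 - 2/pi.

4/7 - 2/pi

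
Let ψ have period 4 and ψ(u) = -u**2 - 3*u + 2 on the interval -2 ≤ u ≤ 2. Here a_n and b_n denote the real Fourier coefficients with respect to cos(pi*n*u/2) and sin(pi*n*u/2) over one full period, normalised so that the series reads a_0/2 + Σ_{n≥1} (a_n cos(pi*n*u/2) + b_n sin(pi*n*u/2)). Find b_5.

-12/(5*pi)

b_5 = 1/2 ∫_{-2}^{2} ψ(u) sin(5*pi*u/2) du.
Integrating by parts twice (tabular method), an antiderivative of (-u**2 - 3*u + 2) sin(5*pi*u/2) is 2*u**2*cos(5*pi*u/2)/(5*pi) - 8*u*sin(5*pi*u/2)/(25*pi**2) + 6*u*cos(5*pi*u/2)/(5*pi) - 12*sin(5*pi*u/2)/(25*pi**2) - 4*cos(5*pi*u/2)/(5*pi) - 16*cos(5*pi*u/2)/(125*pi**3); evaluating from -2 to 2: ∫_{-2}^{2} (-u**2 - 3*u + 2) sin(5*pi*u/2) du = (16*(1 - 25*pi**2)/(125*pi**3)) - (8*(2 + 25*pi**2)/(125*pi**3)) = -24/(5*pi).
Hence b_5 = (1/2)·(-24/(5*pi)) = -12/(5*pi).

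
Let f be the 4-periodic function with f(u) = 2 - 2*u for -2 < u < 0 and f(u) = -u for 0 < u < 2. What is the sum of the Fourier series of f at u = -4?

u = -4 differs from u = 0 by -1 full period(s), and the series is 4-periodic.
At u = 0 the one-sided limits are f(0^-) = 2 and f(0^+) = 0.
By Dirichlet's theorem the series converges to their average, [(2) + (0)]/2 = 1.

1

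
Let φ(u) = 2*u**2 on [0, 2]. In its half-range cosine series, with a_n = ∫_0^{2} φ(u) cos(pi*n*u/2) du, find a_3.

a_3 = ∫_0^{2} (2*u**2) cos(3*pi*u/2) du.
Integrating by parts twice (tabular method), an antiderivative of (2*u**2) cos(3*pi*u/2) is 4*u**2*sin(3*pi*u/2)/(3*pi) + 16*u*cos(3*pi*u/2)/(9*pi**2) - 32*sin(3*pi*u/2)/(27*pi**3); evaluating from 0 to 2: ∫_{0}^{2} (2*u**2) cos(3*pi*u/2) du = (-32/(9*pi**2)) - (0) = -32/(9*pi**2).
Hence a_3 = -32/(9*pi**2).

-32/(9*pi**2)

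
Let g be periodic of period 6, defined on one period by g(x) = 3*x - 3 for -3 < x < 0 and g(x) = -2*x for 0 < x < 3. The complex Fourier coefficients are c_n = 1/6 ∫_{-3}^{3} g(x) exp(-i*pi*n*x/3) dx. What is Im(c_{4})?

Since g is real-valued, Im(c_{4}) = -1/6 ∫_{-3}^{3} g(x) sin(4*pi*x/3) dx = -b_{4}/2.
Split the integral at the breakpoints.
Integrating by parts (boundary term plus one more integral), an antiderivative of (3*x - 3) sin(4*pi*x/3) is -9*x*cos(4*pi*x/3)/(4*pi) + 27*sin(4*pi*x/3)/(16*pi**2) + 9*cos(4*pi*x/3)/(4*pi); evaluating from -3 to 0: ∫_{-3}^{0} (3*x - 3) sin(4*pi*x/3) dx = (9/(4*pi)) - (9/pi) = -27/(4*pi).
Integrating by parts (boundary term plus one more integral), an antiderivative of (-2*x) sin(4*pi*x/3) is 3*x*cos(4*pi*x/3)/(2*pi) - 9*sin(4*pi*x/3)/(8*pi**2); evaluating from 0 to 3: ∫_{0}^{3} (-2*x) sin(4*pi*x/3) dx = (9/(2*pi)) - (0) = 9/(2*pi).
So ∫_{-3}^{3} g(x) sin(4*pi*x/3) dx = -9/(4*pi).
Hence Im(c_{4}) = (-1/6)·(-9/(4*pi)) = 3/(8*pi).

3/(8*pi)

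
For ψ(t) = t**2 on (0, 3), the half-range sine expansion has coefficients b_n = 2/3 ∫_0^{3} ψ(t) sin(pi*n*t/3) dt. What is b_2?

-9/pi

b_2 = 2/3 ∫_0^{3} (t**2) sin(2*pi*t/3) dt.
Integrating by parts twice (tabular method), an antiderivative of (t**2) sin(2*pi*t/3) is -3*t**2*cos(2*pi*t/3)/(2*pi) + 9*t*sin(2*pi*t/3)/(2*pi**2) + 27*cos(2*pi*t/3)/(4*pi**3); evaluating from 0 to 3: ∫_{0}^{3} (t**2) sin(2*pi*t/3) dt = (27*(1 - 2*pi**2)/(4*pi**3)) - (27/(4*pi**3)) = -27/(2*pi).
Hence b_2 = (2/3)·(-27/(2*pi)) = -9/pi.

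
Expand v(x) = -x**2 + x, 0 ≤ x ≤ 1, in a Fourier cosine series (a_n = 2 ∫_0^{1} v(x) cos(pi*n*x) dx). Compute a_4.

a_4 = 2 ∫_0^{1} (-x**2 + x) cos(4*pi*x) dx.
Integrating by parts twice (tabular method), an antiderivative of (-x**2 + x) cos(4*pi*x) is -x**2*sin(4*pi*x)/(4*pi) + x*sin(4*pi*x)/(4*pi) - x*cos(4*pi*x)/(8*pi**2) + sin(4*pi*x)/(32*pi**3) + cos(4*pi*x)/(16*pi**2); evaluating from 0 to 1: ∫_{0}^{1} (-x**2 + x) cos(4*pi*x) dx = (-1/(16*pi**2)) - (1/(16*pi**2)) = -1/(8*pi**2).
Hence a_4 = 2·(-1/(8*pi**2)) = -1/(4*pi**2).

-1/(4*pi**2)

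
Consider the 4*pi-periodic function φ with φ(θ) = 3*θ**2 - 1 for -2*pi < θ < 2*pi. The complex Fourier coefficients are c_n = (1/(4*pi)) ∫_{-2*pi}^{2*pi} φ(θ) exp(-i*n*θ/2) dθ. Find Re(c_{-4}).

Since φ is real-valued, Re(c_{-4}) = (1/(4*pi)) ∫_{-2*pi}^{2*pi} φ(θ) cos(-2*θ) dθ = a_{4}/2.
φ is even and cos(-2*θ) is even, so the integrand is even: ∫_{-2*pi}^{2*pi} φ(θ) cos(-2*θ) dθ = 2∫_0^{2*pi} φ(θ) cos(-2*θ) dθ.
Integrating by parts twice (tabular method), an antiderivative of (3*θ**2 - 1) cos(-2*θ) is 3*θ**2*sin(2*θ)/2 + 3*θ*cos(2*θ)/2 - 5*sin(2*θ)/4; evaluating from 0 to 2*pi: ∫_{0}^{2*pi} (3*θ**2 - 1) cos(-2*θ) dθ = (3*pi) - (0) = 3*pi.
So ∫_{-2*pi}^{2*pi} φ(θ) cos(-2*θ) dθ = 6*pi.
Hence Re(c_{-4}) = (1/(4*pi))·(6*pi) = 3/2.

3/2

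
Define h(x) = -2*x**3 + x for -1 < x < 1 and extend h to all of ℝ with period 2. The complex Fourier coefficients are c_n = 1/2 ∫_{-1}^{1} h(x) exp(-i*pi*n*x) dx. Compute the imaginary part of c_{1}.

Since h is real-valued, Im(c_{1}) = -1/2 ∫_{-1}^{1} h(x) sin(pi*x) dx = -b_{1}/2.
h is odd and sin(pi*x) is odd, so the integrand is even: ∫_{-1}^{1} h(x) sin(pi*x) dx = 2∫_0^{1} h(x) sin(pi*x) dx.
Integrating by parts three times (tabular method), an antiderivative of (-2*x**3 + x) sin(pi*x) is 2*x**3*cos(pi*x)/pi - 6*x**2*sin(pi*x)/pi**2 - 12*x*cos(pi*x)/pi**3 - x*cos(pi*x)/pi + sin(pi*x)/pi**2 + 12*sin(pi*x)/pi**4; evaluating from 0 to 1: ∫_{0}^{1} (-2*x**3 + x) sin(pi*x) dx = ((12 - pi**2)/pi**3) - (0) = (12 - pi**2)/pi**3.
So ∫_{-1}^{1} h(x) sin(pi*x) dx = -2/pi + 24/pi**3.
Hence Im(c_{1}) = (-1/2)·(-2/pi + 24/pi**3) = (-12 + pi**2)/pi**3.

(-12 + pi**2)/pi**3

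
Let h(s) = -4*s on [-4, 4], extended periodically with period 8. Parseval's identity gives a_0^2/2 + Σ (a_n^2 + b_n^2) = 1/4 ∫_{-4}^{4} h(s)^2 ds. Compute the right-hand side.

1/4 ∫_{-4}^{4} h(s)^2 ds = 1/4 · (2048/3) = 512/3.

512/3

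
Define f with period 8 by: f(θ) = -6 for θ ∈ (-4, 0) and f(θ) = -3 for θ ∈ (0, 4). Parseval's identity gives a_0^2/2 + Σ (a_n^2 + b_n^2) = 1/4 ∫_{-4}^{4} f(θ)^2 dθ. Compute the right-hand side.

45

1/4 ∫_{-4}^{4} f(θ)^2 dθ = 1/4 · (180) = 45.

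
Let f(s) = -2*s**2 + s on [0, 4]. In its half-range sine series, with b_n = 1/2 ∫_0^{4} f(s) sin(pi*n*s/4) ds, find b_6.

b_6 = 1/2 ∫_0^{4} (-2*s**2 + s) sin(3*pi*s/2) ds.
Integrating by parts twice (tabular method), an antiderivative of (-2*s**2 + s) sin(3*pi*s/2) is 4*s**2*cos(3*pi*s/2)/(3*pi) - 16*s*sin(3*pi*s/2)/(9*pi**2) - 2*s*cos(3*pi*s/2)/(3*pi) + 4*sin(3*pi*s/2)/(9*pi**2) - 32*cos(3*pi*s/2)/(27*pi**3); evaluating from 0 to 4: ∫_{0}^{4} (-2*s**2 + s) sin(3*pi*s/2) ds = (8*(-4 + 63*pi**2)/(27*pi**3)) - (-32/(27*pi**3)) = 56/(3*pi).
Hence b_6 = (1/2)·(56/(3*pi)) = 28/(3*pi).

28/(3*pi)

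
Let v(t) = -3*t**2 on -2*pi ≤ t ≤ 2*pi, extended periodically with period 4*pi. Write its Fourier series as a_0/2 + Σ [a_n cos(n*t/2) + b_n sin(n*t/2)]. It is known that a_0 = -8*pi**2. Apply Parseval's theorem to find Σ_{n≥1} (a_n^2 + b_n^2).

128*pi**4/5

Parseval: a_0^2/2 + Σ_{n≥1} (a_n^2+b_n^2) = (1/(2*pi)) ∫_{-2*pi}^{2*pi} v(t)^2 dt = 288*pi**4/5.
Subtract a_0^2/2 = 32*pi**4: Σ (a_n^2+b_n^2) = 128*pi**4/5.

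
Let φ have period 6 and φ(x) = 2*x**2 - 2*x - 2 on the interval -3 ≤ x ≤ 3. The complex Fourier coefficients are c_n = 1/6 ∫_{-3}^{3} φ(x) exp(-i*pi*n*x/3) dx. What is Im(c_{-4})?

3/(2*pi)

Since φ is real-valued, Im(c_{-4}) = -1/6 ∫_{-3}^{3} φ(x) sin(-4*pi*x/3) dx = b_{4}/2.
Integrating by parts twice (tabular method), an antiderivative of (2*x**2 - 2*x - 2) sin(-4*pi*x/3) is 3*x**2*cos(4*pi*x/3)/(2*pi) - 9*x*sin(4*pi*x/3)/(4*pi**2) - 3*x*cos(4*pi*x/3)/(2*pi) + 9*sin(4*pi*x/3)/(8*pi**2) - 3*cos(4*pi*x/3)/(2*pi) - 27*cos(4*pi*x/3)/(16*pi**3); evaluating from -3 to 3: ∫_{-3}^{3} (2*x**2 - 2*x - 2) sin(-4*pi*x/3) dx = (3*(-9 + 40*pi**2)/(16*pi**3)) - (3*(-9 + 88*pi**2)/(16*pi**3)) = -9/pi.
Hence Im(c_{-4}) = (-1/6)·(-9/pi) = 3/(2*pi).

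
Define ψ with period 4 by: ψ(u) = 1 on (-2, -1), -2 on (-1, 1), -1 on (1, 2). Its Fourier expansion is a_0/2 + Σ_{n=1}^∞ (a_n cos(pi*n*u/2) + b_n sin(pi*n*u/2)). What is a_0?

a_0 = 1/2 ∫_{-2}^{2} ψ(u) du = 1/2 · (-4) = -2.

-2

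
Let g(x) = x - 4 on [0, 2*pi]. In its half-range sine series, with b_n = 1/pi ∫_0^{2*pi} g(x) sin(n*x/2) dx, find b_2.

-2

b_2 = 1/pi ∫_0^{2*pi} (x - 4) sin(x) dx.
Integrating by parts (boundary term plus one more integral), an antiderivative of (x - 4) sin(x) is -x*cos(x) + sin(x) + 4*cos(x); evaluating from 0 to 2*pi: ∫_{0}^{2*pi} (x - 4) sin(x) dx = (4 - 2*pi) - (4) = -2*pi.
Hence b_2 = (1/pi)·(-2*pi) = -2.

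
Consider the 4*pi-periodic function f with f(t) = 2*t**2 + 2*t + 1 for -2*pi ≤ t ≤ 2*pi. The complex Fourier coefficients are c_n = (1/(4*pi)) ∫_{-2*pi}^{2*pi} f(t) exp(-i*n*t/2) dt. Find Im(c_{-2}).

-2

Since f is real-valued, Im(c_{-2}) = -(1/(4*pi)) ∫_{-2*pi}^{2*pi} f(t) sin(-t) dt = b_{2}/2.
Integrating by parts twice (tabular method), an antiderivative of (2*t**2 + 2*t + 1) sin(-t) is 2*t**2*cos(t) - 4*t*sin(t) + 2*t*cos(t) - 2*sin(t) - 3*cos(t); evaluating from -2*pi to 2*pi: ∫_{-2*pi}^{2*pi} (2*t**2 + 2*t + 1) sin(-t) dt = (-3 + 4*pi + 8*pi**2) - (-4*pi - 3 + 8*pi**2) = 8*pi.
Hence Im(c_{-2}) = (-1/(4*pi))·(8*pi) = -2.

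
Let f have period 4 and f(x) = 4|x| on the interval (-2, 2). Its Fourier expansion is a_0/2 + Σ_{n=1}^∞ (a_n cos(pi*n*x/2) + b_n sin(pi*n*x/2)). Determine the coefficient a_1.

a_1 = 1/2 ∫_{-2}^{2} f(x) cos(pi*x/2) dx.
f is even and cos(pi*x/2) is even, so the integrand is even and a_1 = ∫_0^{2} f(x) cos(pi*x/2) dx.
Integrating by parts (boundary term plus one more integral), an antiderivative of (4*x) cos(pi*x/2) is 8*x*sin(pi*x/2)/pi + 16*cos(pi*x/2)/pi**2; evaluating from 0 to 2: ∫_{0}^{2} (4*x) cos(pi*x/2) dx = (-16/pi**2) - (16/pi**2) = -32/pi**2.
Hence a_1 = -32/pi**2.

-32/pi**2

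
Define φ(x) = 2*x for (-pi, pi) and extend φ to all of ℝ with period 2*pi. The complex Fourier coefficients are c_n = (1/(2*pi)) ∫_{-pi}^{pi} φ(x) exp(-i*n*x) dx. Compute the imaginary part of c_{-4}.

-1/2

Since φ is real-valued, Im(c_{-4}) = -(1/(2*pi)) ∫_{-pi}^{pi} φ(x) sin(-4*x) dx = b_{4}/2.
φ is odd and sin(-4*x) is odd, so the integrand is even: ∫_{-pi}^{pi} φ(x) sin(-4*x) dx = 2∫_0^{pi} φ(x) sin(-4*x) dx.
Integrating by parts (boundary term plus one more integral), an antiderivative of (2*x) sin(-4*x) is x*cos(4*x)/2 - sin(4*x)/8; evaluating from 0 to pi: ∫_{0}^{pi} (2*x) sin(-4*x) dx = (pi/2) - (0) = pi/2.
So ∫_{-pi}^{pi} φ(x) sin(-4*x) dx = pi.
Hence Im(c_{-4}) = (-1/(2*pi))·(pi) = -1/2.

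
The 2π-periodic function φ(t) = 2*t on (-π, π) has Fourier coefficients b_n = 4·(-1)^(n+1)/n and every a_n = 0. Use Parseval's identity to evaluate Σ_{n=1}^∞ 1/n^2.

pi**2/6

Parseval: Σ b_n^2 = (1/π) ∫_{-π}^{π} φ(t)^2 dt = 8*pi**2/3.
Σ b_n^2 = Σ 16/n^2, so Σ 1/n^2 = (8*pi**2/3)/16 = pi**2/6.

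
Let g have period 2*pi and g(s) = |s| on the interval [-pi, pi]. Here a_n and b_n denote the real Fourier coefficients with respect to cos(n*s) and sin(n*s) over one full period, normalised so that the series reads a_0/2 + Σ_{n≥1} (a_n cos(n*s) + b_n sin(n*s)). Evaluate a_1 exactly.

a_1 = 1/pi ∫_{-pi}^{pi} g(s) cos(s) ds.
g is even and cos(s) is even, so the integrand is even and a_1 = 2/pi ∫_0^{pi} g(s) cos(s) ds.
Integrating by parts (boundary term plus one more integral), an antiderivative of (s) cos(s) is s*sin(s) + cos(s); evaluating from 0 to pi: ∫_{0}^{pi} (s) cos(s) ds = (-1) - (1) = -2.
Hence a_1 = (2/pi)·(-2) = -4/pi.

-4/pi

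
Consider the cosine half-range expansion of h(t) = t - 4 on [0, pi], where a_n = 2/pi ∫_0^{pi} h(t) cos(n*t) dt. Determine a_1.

a_1 = 2/pi ∫_0^{pi} (t - 4) cos(t) dt.
Integrating by parts (boundary term plus one more integral), an antiderivative of (t - 4) cos(t) is t*sin(t) - 4*sin(t) + cos(t); evaluating from 0 to pi: ∫_{0}^{pi} (t - 4) cos(t) dt = (-1) - (1) = -2.
Hence a_1 = (2/pi)·(-2) = -4/pi.

-4/pi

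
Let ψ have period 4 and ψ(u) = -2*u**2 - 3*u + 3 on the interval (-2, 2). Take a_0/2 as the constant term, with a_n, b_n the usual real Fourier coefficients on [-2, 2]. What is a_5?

32/(25*pi**2)

a_5 = 1/2 ∫_{-2}^{2} ψ(u) cos(5*pi*u/2) du.
Integrating by parts twice (tabular method), an antiderivative of (-2*u**2 - 3*u + 3) cos(5*pi*u/2) is -4*u**2*sin(5*pi*u/2)/(5*pi) - 6*u*sin(5*pi*u/2)/(5*pi) - 16*u*cos(5*pi*u/2)/(25*pi**2) + 32*sin(5*pi*u/2)/(125*pi**3) + 6*sin(5*pi*u/2)/(5*pi) - 12*cos(5*pi*u/2)/(25*pi**2); evaluating from -2 to 2: ∫_{-2}^{2} (-2*u**2 - 3*u + 3) cos(5*pi*u/2) du = (44/(25*pi**2)) - (-4/(5*pi**2)) = 64/(25*pi**2).
Hence a_5 = (1/2)·(64/(25*pi**2)) = 32/(25*pi**2).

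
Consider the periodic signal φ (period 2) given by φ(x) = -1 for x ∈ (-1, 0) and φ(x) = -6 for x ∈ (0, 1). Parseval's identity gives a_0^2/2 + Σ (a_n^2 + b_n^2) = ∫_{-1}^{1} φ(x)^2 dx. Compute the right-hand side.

∫_{-1}^{1} φ(x)^2 dx = 37.

37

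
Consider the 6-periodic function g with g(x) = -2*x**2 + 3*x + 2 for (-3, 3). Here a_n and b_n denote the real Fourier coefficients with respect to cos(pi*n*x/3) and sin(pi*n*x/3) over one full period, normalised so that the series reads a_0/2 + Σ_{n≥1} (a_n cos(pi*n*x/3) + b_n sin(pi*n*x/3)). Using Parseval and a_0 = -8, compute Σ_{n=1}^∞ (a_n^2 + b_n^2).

558/5

Parseval: a_0^2/2 + Σ_{n≥1} (a_n^2+b_n^2) = 1/3 ∫_{-3}^{3} g(x)^2 dx = 718/5.
Subtract a_0^2/2 = 32: Σ (a_n^2+b_n^2) = 558/5.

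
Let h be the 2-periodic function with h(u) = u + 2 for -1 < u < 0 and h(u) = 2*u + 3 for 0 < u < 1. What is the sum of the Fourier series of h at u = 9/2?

u = 9/2 differs from u = 1/2 by 2 full period(s), and the series is 2-periodic.
h is continuous at u = 1/2 with value 4, so the series converges to 4 there.

4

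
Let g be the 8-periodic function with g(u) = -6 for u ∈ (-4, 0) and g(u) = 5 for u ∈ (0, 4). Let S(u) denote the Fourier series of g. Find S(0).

At u = 0 the one-sided limits are g(0^-) = -6 and g(0^+) = 5.
By Dirichlet's theorem the series converges to their average, [(-6) + (5)]/2 = -1/2.

-1/2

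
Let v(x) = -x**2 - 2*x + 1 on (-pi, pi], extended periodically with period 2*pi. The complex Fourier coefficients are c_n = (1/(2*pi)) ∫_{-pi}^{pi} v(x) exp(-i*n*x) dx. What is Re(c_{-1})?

Since v is real-valued, Re(c_{-1}) = (1/(2*pi)) ∫_{-pi}^{pi} v(x) cos(-x) dx = a_{1}/2.
Integrating by parts twice (tabular method), an antiderivative of (-x**2 - 2*x + 1) cos(-x) is -x**2*sin(x) - 2*x*sin(x) - 2*x*cos(x) + 3*sin(x) - 2*cos(x); evaluating from -pi to pi: ∫_{-pi}^{pi} (-x**2 - 2*x + 1) cos(-x) dx = (2 + 2*pi) - (2 - 2*pi) = 4*pi.
Hence Re(c_{-1}) = (1/(2*pi))·(4*pi) = 2.

2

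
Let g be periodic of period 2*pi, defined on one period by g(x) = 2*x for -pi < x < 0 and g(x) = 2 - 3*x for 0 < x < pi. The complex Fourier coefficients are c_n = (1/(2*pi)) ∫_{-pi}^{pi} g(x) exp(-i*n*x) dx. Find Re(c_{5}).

Since g is real-valued, Re(c_{5}) = (1/(2*pi)) ∫_{-pi}^{pi} g(x) cos(5*x) dx = a_{5}/2.
Split the integral at the breakpoints.
Integrating by parts (boundary term plus one more integral), an antiderivative of (2*x) cos(5*x) is 2*x*sin(5*x)/5 + 2*cos(5*x)/25; evaluating from -pi to 0: ∫_{-pi}^{0} (2*x) cos(5*x) dx = (2/25) - (-2/25) = 4/25.
Integrating by parts (boundary term plus one more integral), an antiderivative of (2 - 3*x) cos(5*x) is -3*x*sin(5*x)/5 + 2*sin(5*x)/5 - 3*cos(5*x)/25; evaluating from 0 to pi: ∫_{0}^{pi} (2 - 3*x) cos(5*x) dx = (3/25) - (-3/25) = 6/25.
So ∫_{-pi}^{pi} g(x) cos(5*x) dx = 2/5.
Hence Re(c_{5}) = (1/(2*pi))·(2/5) = 1/(5*pi).

1/(5*pi)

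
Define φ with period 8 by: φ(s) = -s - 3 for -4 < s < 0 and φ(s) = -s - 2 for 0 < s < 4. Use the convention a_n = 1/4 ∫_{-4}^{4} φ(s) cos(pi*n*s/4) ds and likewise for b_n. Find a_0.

a_0 = 1/4 ∫_{-4}^{4} φ(s) ds = 1/4 · (-20) = -5.

-5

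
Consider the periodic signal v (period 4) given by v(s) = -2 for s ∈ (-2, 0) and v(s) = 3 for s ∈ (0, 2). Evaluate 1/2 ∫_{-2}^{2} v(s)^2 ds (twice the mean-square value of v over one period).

13

1/2 ∫_{-2}^{2} v(s)^2 ds = 1/2 · (26) = 13.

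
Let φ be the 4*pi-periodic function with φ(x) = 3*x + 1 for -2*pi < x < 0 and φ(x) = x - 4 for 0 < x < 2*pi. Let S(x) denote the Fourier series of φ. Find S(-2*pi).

-2*pi - 3/2

At x = -2*pi the one-sided limits are φ(-2*pi^-) = -4 + 2*pi and φ(-2*pi^+) = 1 - 6*pi.
By Dirichlet's theorem the series converges to their average, [(-4 + 2*pi) + (1 - 6*pi)]/2 = -2*pi - 3/2.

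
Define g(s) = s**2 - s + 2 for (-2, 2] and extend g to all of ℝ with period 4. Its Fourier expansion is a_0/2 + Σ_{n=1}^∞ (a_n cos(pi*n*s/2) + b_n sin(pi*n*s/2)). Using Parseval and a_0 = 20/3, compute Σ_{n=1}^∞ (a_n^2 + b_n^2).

Parseval: a_0^2/2 + Σ_{n≥1} (a_n^2+b_n^2) = 1/2 ∫_{-2}^{2} g(s)^2 ds = 416/15.
Subtract a_0^2/2 = 200/9: Σ (a_n^2+b_n^2) = 248/45.

248/45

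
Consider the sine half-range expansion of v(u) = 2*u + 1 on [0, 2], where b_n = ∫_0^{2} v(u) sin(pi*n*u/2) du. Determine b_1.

b_1 = ∫_0^{2} (2*u + 1) sin(pi*u/2) du.
Integrating by parts (boundary term plus one more integral), an antiderivative of (2*u + 1) sin(pi*u/2) is -4*u*cos(pi*u/2)/pi + 8*sin(pi*u/2)/pi**2 - 2*cos(pi*u/2)/pi; evaluating from 0 to 2: ∫_{0}^{2} (2*u + 1) sin(pi*u/2) du = (10/pi) - (-2/pi) = 12/pi.
Hence b_1 = 12/pi.

12/pi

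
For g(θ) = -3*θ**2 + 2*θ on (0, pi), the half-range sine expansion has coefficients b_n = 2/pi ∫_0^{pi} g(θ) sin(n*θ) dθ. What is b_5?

b_5 = 2/pi ∫_0^{pi} (-3*θ**2 + 2*θ) sin(5*θ) dθ.
Integrating by parts twice (tabular method), an antiderivative of (-3*θ**2 + 2*θ) sin(5*θ) is 3*θ**2*cos(5*θ)/5 - 6*θ*sin(5*θ)/25 - 2*θ*cos(5*θ)/5 + 2*sin(5*θ)/25 - 6*cos(5*θ)/125; evaluating from 0 to pi: ∫_{0}^{pi} (-3*θ**2 + 2*θ) sin(5*θ) dθ = (-3*pi**2/5 + 6/125 + 2*pi/5) - (-6/125) = -3*pi**2/5 + 12/125 + 2*pi/5.
Hence b_5 = (2/pi)·(-3*pi**2/5 + 12/125 + 2*pi/5) = 2*(-75*pi**2 + 12 + 50*pi)/(125*pi).

2*(-75*pi**2 + 12 + 50*pi)/(125*pi)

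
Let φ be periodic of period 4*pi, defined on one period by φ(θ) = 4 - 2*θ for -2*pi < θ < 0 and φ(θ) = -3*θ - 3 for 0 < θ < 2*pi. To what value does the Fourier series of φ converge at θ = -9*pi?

θ = -9*pi differs from θ = -pi by -2 full period(s), and the series is 4*pi-periodic.
φ is continuous at θ = -pi with value 4 + 2*pi, so the series converges to 4 + 2*pi there.

4 + 2*pi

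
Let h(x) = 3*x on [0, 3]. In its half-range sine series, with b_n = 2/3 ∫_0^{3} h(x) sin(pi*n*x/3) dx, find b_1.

18/pi

b_1 = 2/3 ∫_0^{3} (3*x) sin(pi*x/3) dx.
Integrating by parts (boundary term plus one more integral), an antiderivative of (3*x) sin(pi*x/3) is -9*x*cos(pi*x/3)/pi + 27*sin(pi*x/3)/pi**2; evaluating from 0 to 3: ∫_{0}^{3} (3*x) sin(pi*x/3) dx = (27/pi) - (0) = 27/pi.
Hence b_1 = (2/3)·(27/pi) = 18/pi.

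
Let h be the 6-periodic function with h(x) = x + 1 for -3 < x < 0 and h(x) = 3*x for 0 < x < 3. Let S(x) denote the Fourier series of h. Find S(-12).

1/2

x = -12 differs from x = 0 by -2 full period(s), and the series is 6-periodic.
At x = 0 the one-sided limits are h(0^-) = 1 and h(0^+) = 0.
By Dirichlet's theorem the series converges to their average, [(1) + (0)]/2 = 1/2.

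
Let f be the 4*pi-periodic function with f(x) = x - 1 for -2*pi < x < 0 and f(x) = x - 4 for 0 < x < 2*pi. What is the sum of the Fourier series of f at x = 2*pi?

x = 2*pi differs from x = -2*pi by 1 full period(s), and the series is 4*pi-periodic.
At x = -2*pi the one-sided limits are f(-2*pi^-) = -4 + 2*pi and f(-2*pi^+) = -2*pi - 1.
By Dirichlet's theorem the series converges to their average, [(-4 + 2*pi) + (-2*pi - 1)]/2 = -5/2.

-5/2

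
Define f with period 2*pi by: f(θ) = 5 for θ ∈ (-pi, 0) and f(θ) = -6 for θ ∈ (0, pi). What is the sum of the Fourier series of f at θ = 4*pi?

-1/2

θ = 4*pi differs from θ = 0 by 2 full period(s), and the series is 2*pi-periodic.
At θ = 0 the one-sided limits are f(0^-) = 5 and f(0^+) = -6.
By Dirichlet's theorem the series converges to their average, [(5) + (-6)]/2 = -1/2.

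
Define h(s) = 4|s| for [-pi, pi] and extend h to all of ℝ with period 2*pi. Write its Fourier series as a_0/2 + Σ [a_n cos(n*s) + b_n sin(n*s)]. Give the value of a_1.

a_1 = 1/pi ∫_{-pi}^{pi} h(s) cos(s) ds.
h is even and cos(s) is even, so the integrand is even and a_1 = 2/pi ∫_0^{pi} h(s) cos(s) ds.
Integrating by parts (boundary term plus one more integral), an antiderivative of (4*s) cos(s) is 4*s*sin(s) + 4*cos(s); evaluating from 0 to pi: ∫_{0}^{pi} (4*s) cos(s) ds = (-4) - (4) = -8.
Hence a_1 = (2/pi)·(-8) = -16/pi.

-16/pi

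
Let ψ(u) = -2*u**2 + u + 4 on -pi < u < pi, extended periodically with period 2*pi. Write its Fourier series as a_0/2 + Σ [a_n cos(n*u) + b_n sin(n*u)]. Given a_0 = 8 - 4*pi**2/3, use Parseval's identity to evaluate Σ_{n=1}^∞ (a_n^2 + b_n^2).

Parseval: a_0^2/2 + Σ_{n≥1} (a_n^2+b_n^2) = 1/pi ∫_{-pi}^{pi} ψ(u)^2 du = -10*pi**2 + 32 + 8*pi**4/5.
Subtract a_0^2/2 = 8*(6 - pi**2)**2/9: Σ (a_n^2+b_n^2) = 2*pi**2*(15 + 16*pi**2)/45.

2*pi**2*(15 + 16*pi**2)/45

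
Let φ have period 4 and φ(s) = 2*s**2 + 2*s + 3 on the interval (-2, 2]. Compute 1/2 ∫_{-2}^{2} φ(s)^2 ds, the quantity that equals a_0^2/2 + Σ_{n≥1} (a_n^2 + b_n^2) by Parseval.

1294/15

1/2 ∫_{-2}^{2} φ(s)^2 ds = 1/2 · (2588/15) = 1294/15.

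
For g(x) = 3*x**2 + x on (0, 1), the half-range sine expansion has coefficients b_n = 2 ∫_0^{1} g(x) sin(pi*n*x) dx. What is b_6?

b_6 = 2 ∫_0^{1} (3*x**2 + x) sin(6*pi*x) dx.
Integrating by parts twice (tabular method), an antiderivative of (3*x**2 + x) sin(6*pi*x) is -x**2*cos(6*pi*x)/(2*pi) + x*sin(6*pi*x)/(6*pi**2) - x*cos(6*pi*x)/(6*pi) + sin(6*pi*x)/(36*pi**2) + cos(6*pi*x)/(36*pi**3); evaluating from 0 to 1: ∫_{0}^{1} (3*x**2 + x) sin(6*pi*x) dx = ((1 - 24*pi**2)/(36*pi**3)) - (1/(36*pi**3)) = -2/(3*pi).
Hence b_6 = 2·(-2/(3*pi)) = -4/(3*pi).

-4/(3*pi)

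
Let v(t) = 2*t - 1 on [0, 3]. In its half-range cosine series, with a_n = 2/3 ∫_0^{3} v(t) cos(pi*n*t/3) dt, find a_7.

a_7 = 2/3 ∫_0^{3} (2*t - 1) cos(7*pi*t/3) dt.
Integrating by parts (boundary term plus one more integral), an antiderivative of (2*t - 1) cos(7*pi*t/3) is 6*t*sin(7*pi*t/3)/(7*pi) - 3*sin(7*pi*t/3)/(7*pi) + 18*cos(7*pi*t/3)/(49*pi**2); evaluating from 0 to 3: ∫_{0}^{3} (2*t - 1) cos(7*pi*t/3) dt = (-18/(49*pi**2)) - (18/(49*pi**2)) = -36/(49*pi**2).
Hence a_7 = (2/3)·(-36/(49*pi**2)) = -24/(49*pi**2).

-24/(49*pi**2)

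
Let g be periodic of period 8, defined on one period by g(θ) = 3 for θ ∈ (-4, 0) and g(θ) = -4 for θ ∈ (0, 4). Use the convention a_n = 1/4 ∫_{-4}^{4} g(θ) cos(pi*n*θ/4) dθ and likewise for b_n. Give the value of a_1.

0

a_1 = 1/4 ∫_{-4}^{4} g(θ) cos(pi*θ/4) dθ.
Split the integral at the breakpoints.
Directly, an antiderivative of (3) cos(pi*θ/4) is 12*sin(pi*θ/4)/pi; evaluating from -4 to 0: ∫_{-4}^{0} (3) cos(pi*θ/4) dθ = (0) - (0) = 0.
Directly, an antiderivative of (-4) cos(pi*θ/4) is -16*sin(pi*θ/4)/pi; evaluating from 0 to 4: ∫_{0}^{4} (-4) cos(pi*θ/4) dθ = (0) - (0) = 0.
Summing the pieces and multiplying by (1/4) gives a_1 = 0.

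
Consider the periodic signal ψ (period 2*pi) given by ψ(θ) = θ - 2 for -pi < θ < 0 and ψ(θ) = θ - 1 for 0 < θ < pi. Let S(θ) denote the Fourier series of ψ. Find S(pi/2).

-1 + pi/2

ψ is continuous at θ = pi/2 with value -1 + pi/2, so the series converges to -1 + pi/2 there.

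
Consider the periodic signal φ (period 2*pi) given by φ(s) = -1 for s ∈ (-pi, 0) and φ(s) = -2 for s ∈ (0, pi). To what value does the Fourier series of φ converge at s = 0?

-3/2

At s = 0 the one-sided limits are φ(0^-) = -1 and φ(0^+) = -2.
By Dirichlet's theorem the series converges to their average, [(-1) + (-2)]/2 = -3/2.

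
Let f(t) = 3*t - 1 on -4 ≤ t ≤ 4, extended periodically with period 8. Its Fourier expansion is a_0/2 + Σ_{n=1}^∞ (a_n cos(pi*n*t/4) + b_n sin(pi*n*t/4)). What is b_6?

b_6 = 1/4 ∫_{-4}^{4} f(t) sin(3*pi*t/2) dt.
Integrating by parts (boundary term plus one more integral), an antiderivative of (3*t - 1) sin(3*pi*t/2) is -2*t*cos(3*pi*t/2)/pi + 4*sin(3*pi*t/2)/(3*pi**2) + 2*cos(3*pi*t/2)/(3*pi); evaluating from -4 to 4: ∫_{-4}^{4} (3*t - 1) sin(3*pi*t/2) dt = (-22/(3*pi)) - (26/(3*pi)) = -16/pi.
Hence b_6 = (1/4)·(-16/pi) = -4/pi.

-4/pi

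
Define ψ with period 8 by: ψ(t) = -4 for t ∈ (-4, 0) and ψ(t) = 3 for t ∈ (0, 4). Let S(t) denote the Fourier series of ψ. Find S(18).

t = 18 differs from t = 2 by 2 full period(s), and the series is 8-periodic.
ψ is continuous at t = 2 with value 3, so the series converges to 3 there.

3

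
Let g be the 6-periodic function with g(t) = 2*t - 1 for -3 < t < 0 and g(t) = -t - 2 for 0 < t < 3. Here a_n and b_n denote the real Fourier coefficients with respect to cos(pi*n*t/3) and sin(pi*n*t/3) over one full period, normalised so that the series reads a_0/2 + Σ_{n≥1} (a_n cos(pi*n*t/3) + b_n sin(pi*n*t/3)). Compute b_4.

b_4 = 1/3 ∫_{-3}^{3} g(t) sin(4*pi*t/3) dt.
Split the integral at the breakpoints.
Integrating by parts (boundary term plus one more integral), an antiderivative of (2*t - 1) sin(4*pi*t/3) is -3*t*cos(4*pi*t/3)/(2*pi) + 9*sin(4*pi*t/3)/(8*pi**2) + 3*cos(4*pi*t/3)/(4*pi); evaluating from -3 to 0: ∫_{-3}^{0} (2*t - 1) sin(4*pi*t/3) dt = (3/(4*pi)) - (21/(4*pi)) = -9/(2*pi).
Integrating by parts (boundary term plus one more integral), an antiderivative of (-t - 2) sin(4*pi*t/3) is 3*t*cos(4*pi*t/3)/(4*pi) - 9*sin(4*pi*t/3)/(16*pi**2) + 3*cos(4*pi*t/3)/(2*pi); evaluating from 0 to 3: ∫_{0}^{3} (-t - 2) sin(4*pi*t/3) dt = (15/(4*pi)) - (3/(2*pi)) = 9/(4*pi).
Summing the pieces and multiplying by (1/3) gives b_4 = -3/(4*pi).

-3/(4*pi)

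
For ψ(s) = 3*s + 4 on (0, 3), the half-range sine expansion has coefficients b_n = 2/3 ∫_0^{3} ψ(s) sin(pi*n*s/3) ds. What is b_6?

-3/pi

b_6 = 2/3 ∫_0^{3} (3*s + 4) sin(2*pi*s) ds.
Integrating by parts (boundary term plus one more integral), an antiderivative of (3*s + 4) sin(2*pi*s) is -3*s*cos(2*pi*s)/(2*pi) + 3*sin(2*pi*s)/(4*pi**2) - 2*cos(2*pi*s)/pi; evaluating from 0 to 3: ∫_{0}^{3} (3*s + 4) sin(2*pi*s) ds = (-13/(2*pi)) - (-2/pi) = -9/(2*pi).
Hence b_6 = (2/3)·(-9/(2*pi)) = -3/pi.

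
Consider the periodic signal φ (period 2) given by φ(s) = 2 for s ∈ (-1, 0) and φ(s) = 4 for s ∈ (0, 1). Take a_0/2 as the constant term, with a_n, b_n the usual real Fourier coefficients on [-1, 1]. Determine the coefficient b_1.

b_1 = ∫_{-1}^{1} φ(s) sin(pi*s) ds.
Split the integral at the breakpoints.
Directly, an antiderivative of (2) sin(pi*s) is -2*cos(pi*s)/pi; evaluating from -1 to 0: ∫_{-1}^{0} (2) sin(pi*s) ds = (-2/pi) - (2/pi) = -4/pi.
Directly, an antiderivative of (4) sin(pi*s) is -4*cos(pi*s)/pi; evaluating from 0 to 1: ∫_{0}^{1} (4) sin(pi*s) ds = (4/pi) - (-4/pi) = 8/pi.
Summing the pieces gives b_1 = 4/pi.

4/pi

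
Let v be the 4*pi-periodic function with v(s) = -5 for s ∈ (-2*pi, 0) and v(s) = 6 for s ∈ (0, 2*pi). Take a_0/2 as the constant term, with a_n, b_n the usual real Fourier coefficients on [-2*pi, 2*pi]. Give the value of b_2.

0

b_2 = (1/(2*pi)) ∫_{-2*pi}^{2*pi} v(s) sin(s) ds.
Split the integral at the breakpoints.
Directly, an antiderivative of (-5) sin(s) is 5*cos(s); evaluating from -2*pi to 0: ∫_{-2*pi}^{0} (-5) sin(s) ds = (5) - (5) = 0.
Directly, an antiderivative of (6) sin(s) is -6*cos(s); evaluating from 0 to 2*pi: ∫_{0}^{2*pi} (6) sin(s) ds = (-6) - (-6) = 0.
Summing the pieces and multiplying by (1/(2*pi)) gives b_2 = 0.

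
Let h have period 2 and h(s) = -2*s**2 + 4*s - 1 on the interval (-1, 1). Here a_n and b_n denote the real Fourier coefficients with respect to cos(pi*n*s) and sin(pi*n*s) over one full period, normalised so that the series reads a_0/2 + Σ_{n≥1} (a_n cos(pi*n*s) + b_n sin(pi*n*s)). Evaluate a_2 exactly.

-2/pi**2

a_2 = ∫_{-1}^{1} h(s) cos(2*pi*s) ds.
Integrating by parts twice (tabular method), an antiderivative of (-2*s**2 + 4*s - 1) cos(2*pi*s) is -s**2*sin(2*pi*s)/pi + 2*s*sin(2*pi*s)/pi - s*cos(2*pi*s)/pi**2 - sin(2*pi*s)/(2*pi) + sin(2*pi*s)/(2*pi**3) + cos(2*pi*s)/pi**2; evaluating from -1 to 1: ∫_{-1}^{1} (-2*s**2 + 4*s - 1) cos(2*pi*s) ds = (0) - (2/pi**2) = -2/pi**2.
Hence a_2 = -2/pi**2.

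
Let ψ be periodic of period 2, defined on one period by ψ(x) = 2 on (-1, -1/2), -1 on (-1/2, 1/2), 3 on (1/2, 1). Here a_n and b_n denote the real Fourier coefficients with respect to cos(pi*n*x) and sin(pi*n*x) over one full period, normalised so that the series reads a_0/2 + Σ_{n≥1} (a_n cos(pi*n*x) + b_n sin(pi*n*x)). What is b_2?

-1/pi

b_2 = ∫_{-1}^{1} ψ(x) sin(2*pi*x) dx.
Split the integral at the breakpoints.
Directly, an antiderivative of (2) sin(2*pi*x) is -cos(2*pi*x)/pi; evaluating from -1 to -1/2: ∫_{-1}^{-1/2} (2) sin(2*pi*x) dx = (1/pi) - (-1/pi) = 2/pi.
Directly, an antiderivative of (-1) sin(2*pi*x) is cos(2*pi*x)/(2*pi); evaluating from -1/2 to 1/2: ∫_{-1/2}^{1/2} (-1) sin(2*pi*x) dx = (-1/(2*pi)) - (-1/(2*pi)) = 0.
Directly, an antiderivative of (3) sin(2*pi*x) is -3*cos(2*pi*x)/(2*pi); evaluating from 1/2 to 1: ∫_{1/2}^{1} (3) sin(2*pi*x) dx = (-3/(2*pi)) - (3/(2*pi)) = -3/pi.
Summing the pieces gives b_2 = -1/pi.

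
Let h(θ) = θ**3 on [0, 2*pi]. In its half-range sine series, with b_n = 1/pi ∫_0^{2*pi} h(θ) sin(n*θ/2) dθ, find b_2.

12 - 8*pi**2

b_2 = 1/pi ∫_0^{2*pi} (θ**3) sin(θ) dθ.
Integrating by parts three times (tabular method), an antiderivative of (θ**3) sin(θ) is -θ**3*cos(θ) + 3*θ**2*sin(θ) + 6*θ*cos(θ) - 6*sin(θ); evaluating from 0 to 2*pi: ∫_{0}^{2*pi} (θ**3) sin(θ) dθ = (-8*pi**3 + 12*pi) - (0) = -8*pi**3 + 12*pi.
Hence b_2 = (1/pi)·(-8*pi**3 + 12*pi) = 12 - 8*pi**2.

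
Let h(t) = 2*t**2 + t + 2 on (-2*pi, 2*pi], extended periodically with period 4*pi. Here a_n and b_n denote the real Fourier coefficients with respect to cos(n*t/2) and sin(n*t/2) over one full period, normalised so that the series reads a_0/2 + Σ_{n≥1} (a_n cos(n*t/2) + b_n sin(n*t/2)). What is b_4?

-1

b_4 = (1/(2*pi)) ∫_{-2*pi}^{2*pi} h(t) sin(2*t) dt.
Integrating by parts twice (tabular method), an antiderivative of (2*t**2 + t + 2) sin(2*t) is -t**2*cos(2*t) + t*sin(2*t) - t*cos(2*t)/2 + sin(2*t)/4 - cos(2*t)/2; evaluating from -2*pi to 2*pi: ∫_{-2*pi}^{2*pi} (2*t**2 + t + 2) sin(2*t) dt = (-4*pi**2 - pi - 1/2) - (-4*pi**2 - 1/2 + pi) = -2*pi.
Hence b_4 = (1/(2*pi))·(-2*pi) = -1.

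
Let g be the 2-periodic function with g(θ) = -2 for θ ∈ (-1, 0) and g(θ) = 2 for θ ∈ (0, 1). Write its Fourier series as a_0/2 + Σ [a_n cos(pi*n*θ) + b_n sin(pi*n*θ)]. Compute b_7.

b_7 = ∫_{-1}^{1} g(θ) sin(7*pi*θ) dθ.
g is odd and sin(7*pi*θ) is odd, so the integrand is even and b_7 = 2 ∫_0^{1} g(θ) sin(7*pi*θ) dθ.
Directly, an antiderivative of (2) sin(7*pi*θ) is -2*cos(7*pi*θ)/(7*pi); evaluating from 0 to 1: ∫_{0}^{1} (2) sin(7*pi*θ) dθ = (2/(7*pi)) - (-2/(7*pi)) = 4/(7*pi).
Hence b_7 = 2·(4/(7*pi)) = 8/(7*pi).

8/(7*pi)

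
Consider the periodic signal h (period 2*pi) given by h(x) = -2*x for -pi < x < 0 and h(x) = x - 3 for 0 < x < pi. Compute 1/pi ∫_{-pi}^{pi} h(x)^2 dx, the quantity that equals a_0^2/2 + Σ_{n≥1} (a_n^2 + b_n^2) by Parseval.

1/pi ∫_{-pi}^{pi} h(x)^2 dx = 1/pi · (pi*(-9*pi + 27 + 5*pi**2)/3) = -3*pi + 9 + 5*pi**2/3.

-3*pi + 9 + 5*pi**2/3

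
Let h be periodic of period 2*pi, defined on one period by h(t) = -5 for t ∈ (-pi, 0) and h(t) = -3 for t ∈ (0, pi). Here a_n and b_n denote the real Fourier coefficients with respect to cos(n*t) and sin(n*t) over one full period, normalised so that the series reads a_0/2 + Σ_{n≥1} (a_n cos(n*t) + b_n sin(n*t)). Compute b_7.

b_7 = 1/pi ∫_{-pi}^{pi} h(t) sin(7*t) dt.
Split the integral at the breakpoints.
Directly, an antiderivative of (-5) sin(7*t) is 5*cos(7*t)/7; evaluating from -pi to 0: ∫_{-pi}^{0} (-5) sin(7*t) dt = (5/7) - (-5/7) = 10/7.
Directly, an antiderivative of (-3) sin(7*t) is 3*cos(7*t)/7; evaluating from 0 to pi: ∫_{0}^{pi} (-3) sin(7*t) dt = (-3/7) - (3/7) = -6/7.
Summing the pieces and multiplying by (1/pi) gives b_7 = 4/(7*pi).

4/(7*pi)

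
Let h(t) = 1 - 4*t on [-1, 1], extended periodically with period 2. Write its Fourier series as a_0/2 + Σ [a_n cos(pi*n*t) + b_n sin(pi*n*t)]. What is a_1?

0

a_1 = ∫_{-1}^{1} h(t) cos(pi*t) dt.
Integrating by parts (boundary term plus one more integral), an antiderivative of (1 - 4*t) cos(pi*t) is -4*t*sin(pi*t)/pi + sin(pi*t)/pi - 4*cos(pi*t)/pi**2; evaluating from -1 to 1: ∫_{-1}^{1} (1 - 4*t) cos(pi*t) dt = (4/pi**2) - (4/pi**2) = 0.
Hence a_1 = 0.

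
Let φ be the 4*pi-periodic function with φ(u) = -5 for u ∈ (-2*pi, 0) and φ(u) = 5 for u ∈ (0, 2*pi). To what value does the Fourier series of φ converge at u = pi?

5

φ is continuous at u = pi with value 5, so the series converges to 5 there.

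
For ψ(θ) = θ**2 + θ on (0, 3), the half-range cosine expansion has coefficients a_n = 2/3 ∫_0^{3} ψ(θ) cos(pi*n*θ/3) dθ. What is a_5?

a_5 = 2/3 ∫_0^{3} (θ**2 + θ) cos(5*pi*θ/3) dθ.
Integrating by parts twice (tabular method), an antiderivative of (θ**2 + θ) cos(5*pi*θ/3) is 3*θ**2*sin(5*pi*θ/3)/(5*pi) + 3*θ*sin(5*pi*θ/3)/(5*pi) + 18*θ*cos(5*pi*θ/3)/(25*pi**2) - 54*sin(5*pi*θ/3)/(125*pi**3) + 9*cos(5*pi*θ/3)/(25*pi**2); evaluating from 0 to 3: ∫_{0}^{3} (θ**2 + θ) cos(5*pi*θ/3) dθ = (-63/(25*pi**2)) - (9/(25*pi**2)) = -72/(25*pi**2).
Hence a_5 = (2/3)·(-72/(25*pi**2)) = -48/(25*pi**2).

-48/(25*pi**2)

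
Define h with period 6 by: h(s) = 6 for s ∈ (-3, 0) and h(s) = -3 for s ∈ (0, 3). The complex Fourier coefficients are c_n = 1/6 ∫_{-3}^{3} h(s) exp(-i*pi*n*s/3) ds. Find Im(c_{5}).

Since h is real-valued, Im(c_{5}) = -1/6 ∫_{-3}^{3} h(s) sin(5*pi*s/3) ds = -b_{5}/2.
Split the integral at the breakpoints.
Directly, an antiderivative of (6) sin(5*pi*s/3) is -18*cos(5*pi*s/3)/(5*pi); evaluating from -3 to 0: ∫_{-3}^{0} (6) sin(5*pi*s/3) ds = (-18/(5*pi)) - (18/(5*pi)) = -36/(5*pi).
Directly, an antiderivative of (-3) sin(5*pi*s/3) is 9*cos(5*pi*s/3)/(5*pi); evaluating from 0 to 3: ∫_{0}^{3} (-3) sin(5*pi*s/3) ds = (-9/(5*pi)) - (9/(5*pi)) = -18/(5*pi).
So ∫_{-3}^{3} h(s) sin(5*pi*s/3) ds = -54/(5*pi).
Hence Im(c_{5}) = (-1/6)·(-54/(5*pi)) = 9/(5*pi).

9/(5*pi)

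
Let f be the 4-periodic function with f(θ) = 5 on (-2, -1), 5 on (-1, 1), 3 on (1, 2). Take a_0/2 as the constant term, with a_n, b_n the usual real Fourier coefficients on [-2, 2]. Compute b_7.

b_7 = 1/2 ∫_{-2}^{2} f(θ) sin(7*pi*θ/2) dθ.
Split the integral at the breakpoints.
Directly, an antiderivative of (5) sin(7*pi*θ/2) is -10*cos(7*pi*θ/2)/(7*pi); evaluating from -2 to -1: ∫_{-2}^{-1} (5) sin(7*pi*θ/2) dθ = (0) - (10/(7*pi)) = -10/(7*pi).
Directly, an antiderivative of (5) sin(7*pi*θ/2) is -10*cos(7*pi*θ/2)/(7*pi); evaluating from -1 to 1: ∫_{-1}^{1} (5) sin(7*pi*θ/2) dθ = (0) - (0) = 0.
Directly, an antiderivative of (3) sin(7*pi*θ/2) is -6*cos(7*pi*θ/2)/(7*pi); evaluating from 1 to 2: ∫_{1}^{2} (3) sin(7*pi*θ/2) dθ = (6/(7*pi)) - (0) = 6/(7*pi).
Summing the pieces and multiplying by (1/2) gives b_7 = -2/(7*pi).

-2/(7*pi)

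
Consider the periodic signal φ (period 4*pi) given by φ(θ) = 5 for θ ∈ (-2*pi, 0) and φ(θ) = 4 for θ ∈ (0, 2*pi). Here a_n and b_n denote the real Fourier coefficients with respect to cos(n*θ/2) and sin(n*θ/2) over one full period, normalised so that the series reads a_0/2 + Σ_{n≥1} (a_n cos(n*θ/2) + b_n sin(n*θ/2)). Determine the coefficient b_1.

b_1 = (1/(2*pi)) ∫_{-2*pi}^{2*pi} φ(θ) sin(θ/2) dθ.
Split the integral at the breakpoints.
Directly, an antiderivative of (5) sin(θ/2) is -10*cos(θ/2); evaluating from -2*pi to 0: ∫_{-2*pi}^{0} (5) sin(θ/2) dθ = (-10) - (10) = -20.
Directly, an antiderivative of (4) sin(θ/2) is -8*cos(θ/2); evaluating from 0 to 2*pi: ∫_{0}^{2*pi} (4) sin(θ/2) dθ = (8) - (-8) = 16.
Summing the pieces and multiplying by (1/(2*pi)) gives b_1 = -2/pi.

-2/pi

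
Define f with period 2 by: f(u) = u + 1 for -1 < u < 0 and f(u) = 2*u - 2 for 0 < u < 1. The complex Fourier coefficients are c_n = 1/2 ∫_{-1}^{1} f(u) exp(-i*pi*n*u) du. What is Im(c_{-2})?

-3/(4*pi)

Since f is real-valued, Im(c_{-2}) = -1/2 ∫_{-1}^{1} f(u) sin(-2*pi*u) du = b_{2}/2.
Split the integral at the breakpoints.
Integrating by parts (boundary term plus one more integral), an antiderivative of (u + 1) sin(-2*pi*u) is u*cos(2*pi*u)/(2*pi) - sin(2*pi*u)/(4*pi**2) + cos(2*pi*u)/(2*pi); evaluating from -1 to 0: ∫_{-1}^{0} (u + 1) sin(-2*pi*u) du = (1/(2*pi)) - (0) = 1/(2*pi).
Integrating by parts (boundary term plus one more integral), an antiderivative of (2*u - 2) sin(-2*pi*u) is u*cos(2*pi*u)/pi - sin(2*pi*u)/(2*pi**2) - cos(2*pi*u)/pi; evaluating from 0 to 1: ∫_{0}^{1} (2*u - 2) sin(-2*pi*u) du = (0) - (-1/pi) = 1/pi.
So ∫_{-1}^{1} f(u) sin(-2*pi*u) du = 3/(2*pi).
Hence Im(c_{-2}) = (-1/2)·(3/(2*pi)) = -3/(4*pi).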